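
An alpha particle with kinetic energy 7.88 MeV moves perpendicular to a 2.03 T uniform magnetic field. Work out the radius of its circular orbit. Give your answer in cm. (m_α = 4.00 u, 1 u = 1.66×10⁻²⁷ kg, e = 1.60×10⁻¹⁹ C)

Convert the energy: K = 7.88 MeV = 1.26×10^-12 J.
v = √(2K/m) = √(2·1.26×10^-12/6.64×10^-27) = 1.95×10^7 m/s.
r = mv/(qB) = (6.64×10^-27)(1.95×10^7) / [(2×1.60×10^-19)(2.03)] = 0.199 m.

r ≈ 19.9 cm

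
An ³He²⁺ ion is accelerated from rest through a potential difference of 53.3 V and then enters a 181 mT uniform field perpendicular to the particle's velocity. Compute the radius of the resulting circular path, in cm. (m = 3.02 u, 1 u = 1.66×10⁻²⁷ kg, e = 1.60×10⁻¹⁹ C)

The kinetic energy gained is K = qV = (2×1.60×10^-19)(53.3) = 1.71×10^-17 J.
v = √(2K/m) = 8.25×10^4 m/s.
r = mv/(qB) = (5.01×10^-27)(8.25×10^4) / [(2×1.60×10^-19)(0.181)] = 7.14×10^-3 m.

r ≈ 0.714 cm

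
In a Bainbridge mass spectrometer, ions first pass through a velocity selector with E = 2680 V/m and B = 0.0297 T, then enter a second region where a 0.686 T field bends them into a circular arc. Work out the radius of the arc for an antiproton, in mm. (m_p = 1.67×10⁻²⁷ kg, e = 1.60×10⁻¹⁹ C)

r ≈ 1.37 mm

The selector passes v = E/B = 2680/0.0297 = 9.02×10^4 m/s.
In the deflection region, r = mv/(qB₂) = (1.67×10^-27)(9.02×10^4) / [(1×1.60×10^-19)(0.686)] = 1.37×10^-3 m.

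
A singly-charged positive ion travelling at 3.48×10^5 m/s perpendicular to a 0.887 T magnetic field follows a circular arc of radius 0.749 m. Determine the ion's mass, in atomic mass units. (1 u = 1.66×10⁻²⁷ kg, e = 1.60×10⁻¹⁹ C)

qvB = mv²/r ⇒ m = qBr/v.
m = (1×1.60×10^-19)(0.887)(0.749) / (3.48×10^5) = 3.05×10^-25 kg = 184 u.

m ≈ 184 u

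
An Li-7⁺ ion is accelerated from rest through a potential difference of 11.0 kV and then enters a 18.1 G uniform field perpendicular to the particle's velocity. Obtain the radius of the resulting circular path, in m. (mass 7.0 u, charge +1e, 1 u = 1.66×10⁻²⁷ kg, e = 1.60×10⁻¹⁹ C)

The kinetic energy gained is K = qV = (1×1.60×10^-19)(1.10×10^4) = 1.76×10^-15 J.
v = √(2K/m) = 5.50×10^5 m/s.
r = mv/(qB) = (1.16×10^-26)(5.50×10^5) / [(1×1.60×10^-19)(1.81×10^-3)] = 22.1 m.

r ≈ 22.1 m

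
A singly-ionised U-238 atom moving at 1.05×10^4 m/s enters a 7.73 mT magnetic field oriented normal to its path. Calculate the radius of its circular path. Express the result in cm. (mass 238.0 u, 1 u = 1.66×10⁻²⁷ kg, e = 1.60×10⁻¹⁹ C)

r ≈ 335 cm

The magnetic force provides the centripetal force: qvB = mv²/r, so r = mv/(qB).
r = (3.95×10^-25 kg)(1.05×10^4 m/s) / [(1×1.60×10^-19 C)(7.73×10^-3 T)] = 3.35 m.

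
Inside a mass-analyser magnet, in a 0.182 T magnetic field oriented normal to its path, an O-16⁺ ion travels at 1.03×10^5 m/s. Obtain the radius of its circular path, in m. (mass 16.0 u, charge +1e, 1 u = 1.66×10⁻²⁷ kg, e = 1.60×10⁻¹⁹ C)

The magnetic force provides the centripetal force: qvB = mv²/r, so r = mv/(qB).
r = (2.66×10^-26 kg)(1.03×10^5 m/s) / [(1×1.60×10^-19 C)(0.182 T)] = 0.0939 m.

r ≈ 0.0939 m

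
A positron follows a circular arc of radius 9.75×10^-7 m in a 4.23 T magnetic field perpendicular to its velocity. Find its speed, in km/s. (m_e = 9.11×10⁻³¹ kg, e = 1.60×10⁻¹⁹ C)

From qvB = mv²/r, v = qBr/m.
v = (1×1.60×10^-19)(4.23)(9.75×10^-7) / (9.11×10^-31) = 7.24×10^5 m/s.

v ≈ 724 km/s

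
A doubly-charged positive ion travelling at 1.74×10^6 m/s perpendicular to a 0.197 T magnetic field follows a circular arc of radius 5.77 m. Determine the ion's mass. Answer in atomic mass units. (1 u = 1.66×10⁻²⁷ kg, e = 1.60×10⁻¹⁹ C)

qvB = mv²/r ⇒ m = qBr/v.
m = (2×1.60×10^-19)(0.197)(5.77) / (1.74×10^6) = 2.09×10^-25 kg = 126 u.

m ≈ 126 u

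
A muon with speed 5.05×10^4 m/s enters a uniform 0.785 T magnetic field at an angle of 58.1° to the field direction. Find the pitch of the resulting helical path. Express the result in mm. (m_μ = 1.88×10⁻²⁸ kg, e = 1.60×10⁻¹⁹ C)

pitch ≈ 0.251 mm

The velocity component along B is v∥ = v cos58.1° = 2.67×10^4 m/s.
The cyclotron period T = 2πm/(qB) = 9.40×10^-9 s is set by m, q, B alone.
Pitch = v∥·T = (2.67×10^4)(9.40×10^-9) = 2.51×10^-4 m.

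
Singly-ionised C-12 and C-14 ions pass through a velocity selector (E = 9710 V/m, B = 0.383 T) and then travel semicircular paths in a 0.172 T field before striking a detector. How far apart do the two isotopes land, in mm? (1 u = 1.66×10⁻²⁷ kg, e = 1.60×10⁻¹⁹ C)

Δd ≈ 6.12 mm

Both emerge at v = E/B₁ = 2.54×10^4 m/s.
r = mv/(qB₂), so r₁ = 0.01835 m and r₂ = 0.02141 m, giving Δr = 3.06×10^-3 m.
After a semicircle each ion lands a diameter 2r from the entry slit, so the separation is 2Δr = 6.12×10^-3 m.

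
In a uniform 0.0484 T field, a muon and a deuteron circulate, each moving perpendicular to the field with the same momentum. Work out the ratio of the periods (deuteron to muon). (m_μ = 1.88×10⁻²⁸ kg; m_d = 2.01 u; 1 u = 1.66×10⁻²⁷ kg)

ratio ≈ 17.7

T = 2πm/(qB) is independent of speed, so T₂/T₁ = (m₂/q₂)/(m₁/q₁).
T_{deuteron}/T_{muon} = (3.34×10^-27/1e) / (1.88×10^-28/1e) = 17.7.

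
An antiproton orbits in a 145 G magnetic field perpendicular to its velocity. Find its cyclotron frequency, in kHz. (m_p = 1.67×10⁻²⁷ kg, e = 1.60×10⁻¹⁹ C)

f = qB/(2πm) = (1×1.60×10^-19)(0.0145) / [2π(1.67×10^-27)] = 2.21×10^5 Hz.

f ≈ 221 kHz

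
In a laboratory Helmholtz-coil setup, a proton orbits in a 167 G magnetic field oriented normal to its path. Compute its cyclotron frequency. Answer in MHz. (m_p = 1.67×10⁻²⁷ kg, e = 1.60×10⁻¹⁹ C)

f = qB/(2πm) = (1×1.60×10^-19)(0.0167) / [2π(1.67×10^-27)] = 2.55×10^5 Hz.

f ≈ 0.255 MHz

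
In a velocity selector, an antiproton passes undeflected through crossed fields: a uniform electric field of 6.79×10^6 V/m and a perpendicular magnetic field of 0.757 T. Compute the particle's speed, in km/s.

v ≈ 8970 km/s

For zero net force, qE = qvB, so v = E/B.
v = (6.79×10^6) / (0.757) = 8.97×10^6 m/s.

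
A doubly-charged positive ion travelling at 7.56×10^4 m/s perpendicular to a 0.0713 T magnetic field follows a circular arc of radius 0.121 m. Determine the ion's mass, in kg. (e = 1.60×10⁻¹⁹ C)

qvB = mv²/r ⇒ m = qBr/v.
m = (2×1.60×10^-19)(0.0713)(0.121) / (7.56×10^4) = 3.65×10^-26 kg.

m ≈ 3.65×10^-26 kg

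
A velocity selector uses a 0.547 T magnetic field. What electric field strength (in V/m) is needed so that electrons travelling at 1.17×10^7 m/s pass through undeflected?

E ≈ 6.40×10^6 V/m

qE = qvB ⇒ E = vB = (1.17×10^7)(0.547) = 6.40×10^6 V/m.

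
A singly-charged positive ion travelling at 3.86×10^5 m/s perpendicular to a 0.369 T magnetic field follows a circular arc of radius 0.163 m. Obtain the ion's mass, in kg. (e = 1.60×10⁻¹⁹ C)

m ≈ 2.49×10^-26 kg

qvB = mv²/r ⇒ m = qBr/v.
m = (1×1.60×10^-19)(0.369)(0.163) / (3.86×10^5) = 2.49×10^-26 kg.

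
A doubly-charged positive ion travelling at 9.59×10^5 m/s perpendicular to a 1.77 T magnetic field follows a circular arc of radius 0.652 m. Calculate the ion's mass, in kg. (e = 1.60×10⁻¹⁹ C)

qvB = mv²/r ⇒ m = qBr/v.
m = (2×1.60×10^-19)(1.77)(0.652) / (9.59×10^5) = 3.85×10^-25 kg.

m ≈ 3.85×10^-25 kg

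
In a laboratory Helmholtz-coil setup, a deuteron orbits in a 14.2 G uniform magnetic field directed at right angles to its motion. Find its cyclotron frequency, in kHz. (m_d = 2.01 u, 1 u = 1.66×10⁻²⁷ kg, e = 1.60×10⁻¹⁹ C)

f = qB/(2πm) = (1×1.60×10^-19)(1.42×10^-3) / [2π(3.34×10^-27)] = 1.08×10^4 Hz.

f ≈ 10.8 kHz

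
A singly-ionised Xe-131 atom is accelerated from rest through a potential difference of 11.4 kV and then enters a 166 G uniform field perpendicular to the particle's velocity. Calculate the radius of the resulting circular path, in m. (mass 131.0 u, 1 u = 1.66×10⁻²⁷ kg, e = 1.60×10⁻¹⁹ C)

r ≈ 10.6 m

The kinetic energy gained is K = qV = (1×1.60×10^-19)(1.14×10^4) = 1.82×10^-15 J.
v = √(2K/m) = 1.30×10^5 m/s.
r = mv/(qB) = (2.17×10^-25)(1.30×10^5) / [(1×1.60×10^-19)(0.0166)] = 10.6 m.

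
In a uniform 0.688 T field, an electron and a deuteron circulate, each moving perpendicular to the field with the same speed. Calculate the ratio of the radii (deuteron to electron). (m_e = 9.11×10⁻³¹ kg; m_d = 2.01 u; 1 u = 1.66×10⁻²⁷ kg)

ratio ≈ 3660

r = mv/(qB) ⇒ at equal v, r ∝ m/q.
r_{deuteron}/r_{electron} = 3660.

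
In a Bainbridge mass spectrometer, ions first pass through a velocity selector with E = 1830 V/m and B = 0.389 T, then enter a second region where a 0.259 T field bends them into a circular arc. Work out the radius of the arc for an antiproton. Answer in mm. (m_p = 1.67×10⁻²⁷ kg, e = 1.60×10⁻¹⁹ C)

The selector passes v = E/B = 1830/0.389 = 4700 m/s.
In the deflection region, r = mv/(qB₂) = (1.67×10^-27)(4700) / [(1×1.60×10^-19)(0.259)] = 1.90×10^-4 m.

r ≈ 0.190 mm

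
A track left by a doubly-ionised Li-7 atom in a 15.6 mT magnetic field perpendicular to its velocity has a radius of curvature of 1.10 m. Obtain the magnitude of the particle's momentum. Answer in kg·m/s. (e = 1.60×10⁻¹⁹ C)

Since qvB = mv²/r, the momentum p = mv = qBr.
p = (2×1.60×10^-19)(0.0156)(1.10) = 5.49×10^-21 kg·m/s.

p ≈ 5.49×10^-21 kg·m/s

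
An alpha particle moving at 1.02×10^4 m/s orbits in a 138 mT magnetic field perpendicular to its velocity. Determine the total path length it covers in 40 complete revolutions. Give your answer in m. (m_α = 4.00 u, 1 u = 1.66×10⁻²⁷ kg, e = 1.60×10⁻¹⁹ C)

L ≈ 0.385 m

r = mv/(qB) = 1.53×10^-3 m, so one revolution covers 2πr = 9.64×10^-3 m.
In 40 revolutions: L = 40·2πr = 0.385 m.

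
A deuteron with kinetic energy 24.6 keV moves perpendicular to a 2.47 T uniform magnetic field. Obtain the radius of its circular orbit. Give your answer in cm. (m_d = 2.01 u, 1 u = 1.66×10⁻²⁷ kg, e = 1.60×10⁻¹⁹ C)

r ≈ 1.30 cm

Convert the energy: K = 24.6 keV = 3.94×10^-15 J.
v = √(2K/m) = √(2·3.94×10^-15/3.34×10^-27) = 1.54×10^6 m/s.
r = mv/(qB) = (3.34×10^-27)(1.54×10^6) / [(1×1.60×10^-19)(2.47)] = 0.0130 m.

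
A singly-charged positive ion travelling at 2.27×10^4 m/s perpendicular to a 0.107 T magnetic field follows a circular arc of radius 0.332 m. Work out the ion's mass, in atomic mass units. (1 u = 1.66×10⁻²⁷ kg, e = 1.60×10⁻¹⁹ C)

m ≈ 151 u

qvB = mv²/r ⇒ m = qBr/v.
m = (1×1.60×10^-19)(0.107)(0.332) / (2.27×10^4) = 2.50×10^-25 kg = 151 u.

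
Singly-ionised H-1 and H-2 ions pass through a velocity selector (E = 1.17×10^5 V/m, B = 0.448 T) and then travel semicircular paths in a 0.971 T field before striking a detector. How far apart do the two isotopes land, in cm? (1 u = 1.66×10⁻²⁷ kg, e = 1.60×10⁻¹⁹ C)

Δd ≈ 0.558 cm

Both emerge at v = E/B₁ = 2.61×10^5 m/s.
r = mv/(qB₂), so r₁ = 2.79×10^-3 m and r₂ = 5.58×10^-3 m, giving Δr = 2.79×10^-3 m.
After a semicircle each ion lands a diameter 2r from the entry slit, so the separation is 2Δr = 5.58×10^-3 m.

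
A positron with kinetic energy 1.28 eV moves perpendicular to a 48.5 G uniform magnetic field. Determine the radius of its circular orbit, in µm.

r ≈ 787 µm

Convert the energy: K = 1.28 eV = 2.05×10^-19 J.
v = √(2K/m) = √(2·2.05×10^-19/9.11×10^-31) = 6.71×10^5 m/s.
r = mv/(qB) = (9.11×10^-31)(6.71×10^5) / [(1×1.60×10^-19)(4.85×10^-3)] = 7.87×10^-4 m.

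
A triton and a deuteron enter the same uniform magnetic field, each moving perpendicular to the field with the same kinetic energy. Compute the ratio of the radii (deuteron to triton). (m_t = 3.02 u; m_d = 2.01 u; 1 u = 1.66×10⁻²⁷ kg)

r = √(2mK)/(qB) ⇒ at equal K, r ∝ √m/q.
r_{deuteron}/r_{triton} = 0.816.

ratio ≈ 0.816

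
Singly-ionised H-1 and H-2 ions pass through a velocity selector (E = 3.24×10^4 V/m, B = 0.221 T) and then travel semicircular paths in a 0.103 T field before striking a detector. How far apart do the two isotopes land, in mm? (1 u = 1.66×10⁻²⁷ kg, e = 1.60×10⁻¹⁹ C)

Δd ≈ 29.5 mm

Both emerge at v = E/B₁ = 1.47×10^5 m/s.
r = mv/(qB₂), so r₁ = 0.0148 m and r₂ = 0.0295 m, giving Δr = 0.0148 m.
After a semicircle each ion lands a diameter 2r from the entry slit, so the separation is 2Δr = 0.0295 m.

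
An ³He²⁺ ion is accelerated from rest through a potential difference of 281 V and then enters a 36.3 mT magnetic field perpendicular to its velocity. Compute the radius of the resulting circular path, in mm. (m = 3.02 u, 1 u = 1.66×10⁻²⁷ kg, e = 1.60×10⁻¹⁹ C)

r ≈ 81.7 mm

The kinetic energy gained is K = qV = (2×1.60×10^-19)(281) = 8.99×10^-17 J.
v = √(2K/m) = 1.89×10^5 m/s.
r = mv/(qB) = (5.01×10^-27)(1.89×10^5) / [(2×1.60×10^-19)(0.0363)] = 0.0817 m.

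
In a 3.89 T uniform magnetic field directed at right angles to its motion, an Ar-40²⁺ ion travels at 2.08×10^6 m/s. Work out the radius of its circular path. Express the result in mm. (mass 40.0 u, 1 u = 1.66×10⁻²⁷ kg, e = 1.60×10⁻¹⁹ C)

r ≈ 111 mm

The magnetic force provides the centripetal force: qvB = mv²/r, so r = mv/(qB).
r = (6.64×10^-26 kg)(2.08×10^6 m/s) / [(2×1.60×10^-19 C)(3.89 T)] = 0.111 m.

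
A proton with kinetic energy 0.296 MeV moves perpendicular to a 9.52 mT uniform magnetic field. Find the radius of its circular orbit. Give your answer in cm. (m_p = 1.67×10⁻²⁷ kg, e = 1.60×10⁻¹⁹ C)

r ≈ 826 cm

Convert the energy: K = 0.296 MeV = 4.74×10^-14 J.
v = √(2K/m) = √(2·4.74×10^-14/1.67×10^-27) = 7.53×10^6 m/s.
r = mv/(qB) = (1.67×10^-27)(7.53×10^6) / [(1×1.60×10^-19)(9.52×10^-3)] = 8.26 m.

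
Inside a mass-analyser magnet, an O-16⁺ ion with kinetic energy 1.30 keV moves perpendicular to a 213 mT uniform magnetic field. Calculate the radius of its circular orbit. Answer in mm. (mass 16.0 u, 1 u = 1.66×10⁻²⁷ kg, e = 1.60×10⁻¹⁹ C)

Convert the energy: K = 1.30 keV = 2.08×10^-16 J.
v = √(2K/m) = √(2·2.08×10^-16/2.66×10^-26) = 1.25×10^5 m/s.
r = mv/(qB) = (2.66×10^-26)(1.25×10^5) / [(1×1.60×10^-19)(0.213)] = 0.0975 m.

r ≈ 97.5 mm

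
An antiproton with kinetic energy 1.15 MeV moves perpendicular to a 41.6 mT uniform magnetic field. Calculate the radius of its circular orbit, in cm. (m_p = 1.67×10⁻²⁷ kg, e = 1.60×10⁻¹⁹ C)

Convert the energy: K = 1.15 MeV = 1.84×10^-13 J.
v = √(2K/m) = √(2·1.84×10^-13/1.67×10^-27) = 1.48×10^7 m/s.
r = mv/(qB) = (1.67×10^-27)(1.48×10^7) / [(1×1.60×10^-19)(0.0416)] = 3.72 m.

r ≈ 372 cm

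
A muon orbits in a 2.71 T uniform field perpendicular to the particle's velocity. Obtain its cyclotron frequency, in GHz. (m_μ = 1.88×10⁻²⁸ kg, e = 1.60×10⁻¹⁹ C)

f ≈ 0.367 GHz

f = qB/(2πm) = (1×1.60×10^-19)(2.71) / [2π(1.88×10^-28)] = 3.67×10^8 Hz.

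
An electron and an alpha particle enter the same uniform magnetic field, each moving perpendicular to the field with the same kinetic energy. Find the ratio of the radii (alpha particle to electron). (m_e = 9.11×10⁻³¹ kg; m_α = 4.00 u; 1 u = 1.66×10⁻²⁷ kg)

r = √(2mK)/(qB) ⇒ at equal K, r ∝ √m/q.
r_{alpha particle}/r_{electron} = 42.7.

ratio ≈ 42.7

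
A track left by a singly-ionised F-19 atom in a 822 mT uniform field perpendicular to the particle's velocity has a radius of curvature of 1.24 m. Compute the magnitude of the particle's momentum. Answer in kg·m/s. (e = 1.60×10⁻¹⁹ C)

p ≈ 1.63×10^-19 kg·m/s

Since qvB = mv²/r, the momentum p = mv = qBr.
p = (1×1.60×10^-19)(0.822)(1.24) = 1.63×10^-19 kg·m/s.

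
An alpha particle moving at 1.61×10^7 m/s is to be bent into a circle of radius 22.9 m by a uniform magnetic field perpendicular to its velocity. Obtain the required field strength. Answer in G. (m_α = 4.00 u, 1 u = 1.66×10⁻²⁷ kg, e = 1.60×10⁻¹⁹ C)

B ≈ 146 G

qvB = mv²/r gives B = mv/(qr).
B = (6.64×10^-27)(1.61×10^7) / [(2×1.60×10^-19)(22.9)] = 0.0146 T.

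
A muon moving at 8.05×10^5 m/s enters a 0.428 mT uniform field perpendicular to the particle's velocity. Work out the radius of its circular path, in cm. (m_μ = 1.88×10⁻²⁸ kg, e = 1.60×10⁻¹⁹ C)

The magnetic force provides the centripetal force: qvB = mv²/r, so r = mv/(qB).
r = (1.88×10^-28 kg)(8.05×10^5 m/s) / [(1×1.60×10^-19 C)(4.28×10^-4 T)] = 2.21 m.

r ≈ 221 cm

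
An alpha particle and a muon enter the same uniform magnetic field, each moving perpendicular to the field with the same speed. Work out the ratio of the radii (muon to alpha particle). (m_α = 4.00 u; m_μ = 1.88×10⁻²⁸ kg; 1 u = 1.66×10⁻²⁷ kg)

ratio ≈ 0.0566

r = mv/(qB) ⇒ at equal v, r ∝ m/q.
r_{muon}/r_{alpha particle} = 0.0566.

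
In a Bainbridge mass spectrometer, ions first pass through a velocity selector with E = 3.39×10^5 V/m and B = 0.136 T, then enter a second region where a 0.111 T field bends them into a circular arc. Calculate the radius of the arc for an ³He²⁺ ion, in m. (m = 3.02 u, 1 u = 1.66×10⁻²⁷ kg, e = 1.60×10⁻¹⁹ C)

r ≈ 0.352 m

The selector passes v = E/B = 3.39×10^5/0.136 = 2.49×10^6 m/s.
In the deflection region, r = mv/(qB₂) = (5.01×10^-27)(2.49×10^6) / [(2×1.60×10^-19)(0.111)] = 0.352 m.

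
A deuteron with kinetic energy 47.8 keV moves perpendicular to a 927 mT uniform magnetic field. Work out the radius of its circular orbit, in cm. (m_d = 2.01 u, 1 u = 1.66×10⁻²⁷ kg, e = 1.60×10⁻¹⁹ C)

Convert the energy: K = 47.8 keV = 7.65×10^-15 J.
v = √(2K/m) = √(2·7.65×10^-15/3.34×10^-27) = 2.14×10^6 m/s.
r = mv/(qB) = (3.34×10^-27)(2.14×10^6) / [(1×1.60×10^-19)(0.927)] = 0.0482 m.

r ≈ 4.82 cm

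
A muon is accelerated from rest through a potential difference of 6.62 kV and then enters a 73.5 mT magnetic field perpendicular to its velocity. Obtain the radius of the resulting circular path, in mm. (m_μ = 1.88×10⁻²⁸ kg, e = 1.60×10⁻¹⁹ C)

The kinetic energy gained is K = qV = (1×1.60×10^-19)(6620) = 1.06×10^-15 J.
v = √(2K/m) = 3.36×10^6 m/s.
r = mv/(qB) = (1.88×10^-28)(3.36×10^6) / [(1×1.60×10^-19)(0.0735)] = 0.0537 m.

r ≈ 53.7 mm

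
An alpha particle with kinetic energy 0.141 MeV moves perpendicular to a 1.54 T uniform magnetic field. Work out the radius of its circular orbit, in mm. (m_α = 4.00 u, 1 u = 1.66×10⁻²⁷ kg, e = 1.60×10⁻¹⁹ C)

Convert the energy: K = 0.141 MeV = 2.26×10^-14 J.
v = √(2K/m) = √(2·2.26×10^-14/6.64×10^-27) = 2.61×10^6 m/s.
r = mv/(qB) = (6.64×10^-27)(2.61×10^6) / [(2×1.60×10^-19)(1.54)] = 0.0351 m.

r ≈ 35.1 mm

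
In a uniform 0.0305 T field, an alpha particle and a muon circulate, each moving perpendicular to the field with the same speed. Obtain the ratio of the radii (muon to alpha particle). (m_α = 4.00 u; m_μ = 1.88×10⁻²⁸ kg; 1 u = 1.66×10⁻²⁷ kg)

r = mv/(qB) ⇒ at equal v, r ∝ m/q.
r_{muon}/r_{alpha particle} = 0.0566.

ratio ≈ 0.0566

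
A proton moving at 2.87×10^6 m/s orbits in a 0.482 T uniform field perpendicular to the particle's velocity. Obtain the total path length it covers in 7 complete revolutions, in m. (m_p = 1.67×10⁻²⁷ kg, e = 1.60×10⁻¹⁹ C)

L ≈ 2.73 m

r = mv/(qB) = 0.0621 m, so one revolution covers 2πr = 0.390 m.
In 7 revolutions: L = 7·2πr = 2.73 m.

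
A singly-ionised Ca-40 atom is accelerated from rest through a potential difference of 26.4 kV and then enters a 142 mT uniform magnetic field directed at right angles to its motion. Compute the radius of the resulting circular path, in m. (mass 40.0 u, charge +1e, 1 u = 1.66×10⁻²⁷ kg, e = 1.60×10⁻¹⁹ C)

The kinetic energy gained is K = qV = (1×1.60×10^-19)(2.64×10^4) = 4.22×10^-15 J.
v = √(2K/m) = 3.57×10^5 m/s.
r = mv/(qB) = (6.64×10^-26)(3.57×10^5) / [(1×1.60×10^-19)(0.142)] = 1.04 m.

r ≈ 1.04 m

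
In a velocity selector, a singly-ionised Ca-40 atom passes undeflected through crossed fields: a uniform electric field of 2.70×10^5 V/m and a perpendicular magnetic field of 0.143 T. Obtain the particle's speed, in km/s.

v ≈ 1890 km/s

For zero net force, qE = qvB, so v = E/B.
v = (2.70×10^5) / (0.143) = 1.89×10^6 m/s.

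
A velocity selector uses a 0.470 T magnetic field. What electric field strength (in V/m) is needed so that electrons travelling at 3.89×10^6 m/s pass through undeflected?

E ≈ 1.83×10^6 V/m

qE = qvB ⇒ E = vB = (3.89×10^6)(0.470) = 1.83×10^6 V/m.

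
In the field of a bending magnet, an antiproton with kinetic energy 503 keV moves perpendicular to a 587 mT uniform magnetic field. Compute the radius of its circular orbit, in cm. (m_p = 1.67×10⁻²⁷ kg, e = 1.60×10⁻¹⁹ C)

Convert the energy: K = 503 keV = 8.05×10^-14 J.
v = √(2K/m) = √(2·8.05×10^-14/1.67×10^-27) = 9.82×10^6 m/s.
r = mv/(qB) = (1.67×10^-27)(9.82×10^6) / [(1×1.60×10^-19)(0.587)] = 0.175 m.

r ≈ 17.5 cm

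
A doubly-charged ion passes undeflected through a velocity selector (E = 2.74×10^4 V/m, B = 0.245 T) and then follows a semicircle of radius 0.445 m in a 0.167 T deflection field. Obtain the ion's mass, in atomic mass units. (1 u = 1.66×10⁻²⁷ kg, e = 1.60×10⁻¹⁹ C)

v = E/B₁ = 1.12×10^5 m/s.
From r = mv/(qB₂), m = qB₂r/v = (2×1.60×10^-19)(0.167)(0.445) / (1.12×10^5) = 2.13×10^-25 kg.
In atomic mass units: m = 2.13×10^-25 / 1.66×10^-27 = 128 u.

m ≈ 128 u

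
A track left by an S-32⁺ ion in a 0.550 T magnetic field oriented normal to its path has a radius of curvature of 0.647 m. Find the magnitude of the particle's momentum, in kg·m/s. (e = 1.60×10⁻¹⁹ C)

Since qvB = mv²/r, the momentum p = mv = qBr.
p = (1×1.60×10^-19)(0.550)(0.647) = 5.69×10^-20 kg·m/s.

p ≈ 5.69×10^-20 kg·m/s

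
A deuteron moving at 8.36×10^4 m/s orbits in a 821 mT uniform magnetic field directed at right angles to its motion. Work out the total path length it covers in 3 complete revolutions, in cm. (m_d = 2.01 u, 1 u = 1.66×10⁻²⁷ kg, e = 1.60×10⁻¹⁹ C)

L ≈ 4.00 cm

r = mv/(qB) = 2.12×10^-3 m, so one revolution covers 2πr = 0.0133 m.
In 3 revolutions: L = 3·2πr = 0.0400 m.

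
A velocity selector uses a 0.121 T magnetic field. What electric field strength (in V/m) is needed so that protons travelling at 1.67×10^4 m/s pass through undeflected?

qE = qvB ⇒ E = vB = (1.67×10^4)(0.121) = 2020 V/m.

E ≈ 2020 V/m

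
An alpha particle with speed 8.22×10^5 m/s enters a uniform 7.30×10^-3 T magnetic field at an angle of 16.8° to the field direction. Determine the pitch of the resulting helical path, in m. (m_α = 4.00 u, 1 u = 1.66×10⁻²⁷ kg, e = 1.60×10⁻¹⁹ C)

The velocity component along B is v∥ = v cos16.8° = 7.87×10^5 m/s.
The cyclotron period T = 2πm/(qB) = 1.79×10^-5 s is set by m, q, B alone.
Pitch = v∥·T = (7.87×10^5)(1.79×10^-5) = 14.1 m.

pitch ≈ 14.1 m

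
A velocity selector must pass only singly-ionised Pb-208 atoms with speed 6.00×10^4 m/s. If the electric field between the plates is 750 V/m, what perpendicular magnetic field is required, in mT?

qE = qvB ⇒ B = E/v = (750) / (6.00×10^4) = 0.0125 T.

B ≈ 12.5 mT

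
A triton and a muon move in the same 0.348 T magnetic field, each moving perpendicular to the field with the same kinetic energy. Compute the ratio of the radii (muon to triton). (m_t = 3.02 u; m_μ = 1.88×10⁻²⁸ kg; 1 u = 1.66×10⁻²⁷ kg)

ratio ≈ 0.194

r = √(2mK)/(qB) ⇒ at equal K, r ∝ √m/q.
r_{muon}/r_{triton} = 0.194.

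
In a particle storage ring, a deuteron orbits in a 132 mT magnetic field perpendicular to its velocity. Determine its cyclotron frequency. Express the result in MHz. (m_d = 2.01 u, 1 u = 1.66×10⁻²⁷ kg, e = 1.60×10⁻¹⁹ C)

f ≈ 1.01 MHz

f = qB/(2πm) = (1×1.60×10^-19)(0.132) / [2π(3.34×10^-27)] = 1.01×10^6 Hz.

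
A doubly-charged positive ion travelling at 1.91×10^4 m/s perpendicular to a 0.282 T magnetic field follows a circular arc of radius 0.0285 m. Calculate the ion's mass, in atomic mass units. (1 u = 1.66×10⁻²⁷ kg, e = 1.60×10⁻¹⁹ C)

qvB = mv²/r ⇒ m = qBr/v.
m = (2×1.60×10^-19)(0.282)(0.0285) / (1.91×10^4) = 1.35×10^-25 kg = 81.1 u.

m ≈ 81.1 u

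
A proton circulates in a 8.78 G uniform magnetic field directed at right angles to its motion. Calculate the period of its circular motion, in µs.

The cyclotron period is independent of speed: T = 2πm/(qB).
T = 2π(1.67×10^-27) / [(1×1.60×10^-19)(8.78×10^-4)] = 7.47×10^-5 s.

T ≈ 74.7 µs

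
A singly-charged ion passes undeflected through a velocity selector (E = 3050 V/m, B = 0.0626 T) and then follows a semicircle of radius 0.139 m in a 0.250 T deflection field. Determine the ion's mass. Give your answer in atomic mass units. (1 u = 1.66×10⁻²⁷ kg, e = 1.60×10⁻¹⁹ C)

v = E/B₁ = 4.87×10^4 m/s.
From r = mv/(qB₂), m = qB₂r/v = (1×1.60×10^-19)(0.250)(0.139) / (4.87×10^4) = 1.14×10^-25 kg.
In atomic mass units: m = 1.14×10^-25 / 1.66×10^-27 = 68.7 u.

m ≈ 68.7 u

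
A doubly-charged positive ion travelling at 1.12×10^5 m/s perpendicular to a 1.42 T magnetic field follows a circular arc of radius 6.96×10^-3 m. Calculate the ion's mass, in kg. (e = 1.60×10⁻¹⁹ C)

qvB = mv²/r ⇒ m = qBr/v.
m = (2×1.60×10^-19)(1.42)(6.96×10^-3) / (1.12×10^5) = 2.82×10^-26 kg.

m ≈ 2.82×10^-26 kg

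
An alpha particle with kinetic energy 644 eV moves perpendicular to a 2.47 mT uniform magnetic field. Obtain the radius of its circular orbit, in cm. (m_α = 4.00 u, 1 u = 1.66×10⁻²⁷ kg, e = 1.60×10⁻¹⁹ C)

r ≈ 148 cm

Convert the energy: K = 644 eV = 1.03×10^-16 J.
v = √(2K/m) = √(2·1.03×10^-16/6.64×10^-27) = 1.76×10^5 m/s.
r = mv/(qB) = (6.64×10^-27)(1.76×10^5) / [(2×1.60×10^-19)(2.47×10^-3)] = 1.48 m.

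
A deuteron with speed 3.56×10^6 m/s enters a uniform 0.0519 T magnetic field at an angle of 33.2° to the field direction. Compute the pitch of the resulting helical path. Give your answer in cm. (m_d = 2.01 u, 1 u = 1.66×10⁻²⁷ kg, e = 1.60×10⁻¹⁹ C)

pitch ≈ 752 cm

The velocity component along B is v∥ = v cos33.2° = 2.98×10^6 m/s.
The cyclotron period T = 2πm/(qB) = 2.52×10^-6 s is set by m, q, B alone.
Pitch = v∥·T = (2.98×10^6)(2.52×10^-6) = 7.52 m.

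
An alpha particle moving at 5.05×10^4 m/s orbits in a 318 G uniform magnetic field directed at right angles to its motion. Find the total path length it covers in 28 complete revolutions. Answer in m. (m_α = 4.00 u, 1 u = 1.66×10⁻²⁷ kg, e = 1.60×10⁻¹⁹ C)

L ≈ 5.80 m

r = mv/(qB) = 0.0330 m, so one revolution covers 2πr = 0.207 m.
In 28 revolutions: L = 28·2πr = 5.80 m.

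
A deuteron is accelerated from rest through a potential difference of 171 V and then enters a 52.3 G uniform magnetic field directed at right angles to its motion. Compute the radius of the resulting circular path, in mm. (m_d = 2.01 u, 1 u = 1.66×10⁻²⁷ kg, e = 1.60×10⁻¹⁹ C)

r ≈ 511 mm

The kinetic energy gained is K = qV = (1×1.60×10^-19)(171) = 2.74×10^-17 J.
v = √(2K/m) = 1.28×10^5 m/s.
r = mv/(qB) = (3.34×10^-27)(1.28×10^5) / [(1×1.60×10^-19)(5.23×10^-3)] = 0.511 m.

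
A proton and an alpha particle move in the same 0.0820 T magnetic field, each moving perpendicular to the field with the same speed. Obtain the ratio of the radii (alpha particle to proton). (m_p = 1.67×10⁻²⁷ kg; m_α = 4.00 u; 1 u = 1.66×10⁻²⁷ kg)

r = mv/(qB) ⇒ at equal v, r ∝ m/q.
r_{alpha particle}/r_{proton} = 1.99.

ratio ≈ 1.99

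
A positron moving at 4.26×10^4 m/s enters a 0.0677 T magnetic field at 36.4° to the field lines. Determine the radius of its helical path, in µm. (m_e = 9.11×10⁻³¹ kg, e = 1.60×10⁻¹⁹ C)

r ≈ 2.13 µm

Only the perpendicular component v⊥ = v sin36.4° = 2.53×10^4 m/s is bent by the field.
r = m v⊥ /(qB) = (9.11×10^-31)(2.53×10^4) / [(1×1.60×10^-19)(0.0677)] = 2.13×10^-6 m.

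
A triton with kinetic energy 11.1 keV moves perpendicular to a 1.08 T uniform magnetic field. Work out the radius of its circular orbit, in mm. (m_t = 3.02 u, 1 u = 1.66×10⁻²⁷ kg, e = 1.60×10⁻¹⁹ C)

r ≈ 24.4 mm

Convert the energy: K = 11.1 keV = 1.78×10^-15 J.
v = √(2K/m) = √(2·1.78×10^-15/5.01×10^-27) = 8.42×10^5 m/s.
r = mv/(qB) = (5.01×10^-27)(8.42×10^5) / [(1×1.60×10^-19)(1.08)] = 0.0244 m.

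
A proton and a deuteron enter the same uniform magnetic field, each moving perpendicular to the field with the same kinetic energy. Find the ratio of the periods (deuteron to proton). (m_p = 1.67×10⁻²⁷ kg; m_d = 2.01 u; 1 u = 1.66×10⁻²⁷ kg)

T = 2πm/(qB) is independent of speed, so T₂/T₁ = (m₂/q₂)/(m₁/q₁).
T_{deuteron}/T_{proton} = (3.34×10^-27/1e) / (1.67×10^-27/1e) = 2.00.

ratio ≈ 2.00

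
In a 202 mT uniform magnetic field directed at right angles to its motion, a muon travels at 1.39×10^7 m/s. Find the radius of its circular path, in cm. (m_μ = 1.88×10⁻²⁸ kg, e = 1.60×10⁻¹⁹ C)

r ≈ 8.09 cm

The magnetic force provides the centripetal force: qvB = mv²/r, so r = mv/(qB).
r = (1.88×10^-28 kg)(1.39×10^7 m/s) / [(1×1.60×10^-19 C)(0.202 T)] = 0.0809 m.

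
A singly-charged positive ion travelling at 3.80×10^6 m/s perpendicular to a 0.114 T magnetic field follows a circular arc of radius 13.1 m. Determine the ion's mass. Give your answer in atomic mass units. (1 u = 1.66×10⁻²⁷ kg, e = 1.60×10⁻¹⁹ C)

qvB = mv²/r ⇒ m = qBr/v.
m = (1×1.60×10^-19)(0.114)(13.1) / (3.80×10^6) = 6.29×10^-26 kg = 37.9 u.

m ≈ 37.9 u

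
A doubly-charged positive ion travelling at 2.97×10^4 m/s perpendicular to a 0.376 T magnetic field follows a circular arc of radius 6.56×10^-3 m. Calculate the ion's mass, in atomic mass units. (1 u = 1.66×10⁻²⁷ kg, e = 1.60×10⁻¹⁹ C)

m ≈ 16.0 u

qvB = mv²/r ⇒ m = qBr/v.
m = (2×1.60×10^-19)(0.376)(6.56×10^-3) / (2.97×10^4) = 2.66×10^-26 kg = 16.0 u.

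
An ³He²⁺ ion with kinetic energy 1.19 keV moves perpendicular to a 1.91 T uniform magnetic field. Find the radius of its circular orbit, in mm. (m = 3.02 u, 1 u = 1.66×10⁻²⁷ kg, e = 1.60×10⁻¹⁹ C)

r ≈ 2.26 mm

Convert the energy: K = 1.19 keV = 1.90×10^-16 J.
v = √(2K/m) = √(2·1.90×10^-16/5.01×10^-27) = 2.76×10^5 m/s.
r = mv/(qB) = (5.01×10^-27)(2.76×10^5) / [(2×1.60×10^-19)(1.91)] = 2.26×10^-3 m.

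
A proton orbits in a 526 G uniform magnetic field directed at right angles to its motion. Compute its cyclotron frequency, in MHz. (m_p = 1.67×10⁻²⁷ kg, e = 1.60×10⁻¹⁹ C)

f ≈ 0.802 MHz

f = qB/(2πm) = (1×1.60×10^-19)(0.0526) / [2π(1.67×10^-27)] = 8.02×10^5 Hz.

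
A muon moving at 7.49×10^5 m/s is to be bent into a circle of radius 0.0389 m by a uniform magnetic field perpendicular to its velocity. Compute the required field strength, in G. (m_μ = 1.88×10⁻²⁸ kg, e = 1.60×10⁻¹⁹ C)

qvB = mv²/r gives B = mv/(qr).
B = (1.88×10^-28)(7.49×10^5) / [(1×1.60×10^-19)(0.0389)] = 0.0226 T.

B ≈ 226 G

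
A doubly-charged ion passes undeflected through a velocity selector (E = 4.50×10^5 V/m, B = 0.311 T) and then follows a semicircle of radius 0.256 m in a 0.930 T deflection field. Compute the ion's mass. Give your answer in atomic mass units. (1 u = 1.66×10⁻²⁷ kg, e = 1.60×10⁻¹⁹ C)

v = E/B₁ = 1.45×10^6 m/s.
From r = mv/(qB₂), m = qB₂r/v = (2×1.60×10^-19)(0.930)(0.256) / (1.45×10^6) = 5.27×10^-26 kg.
In atomic mass units: m = 5.27×10^-26 / 1.66×10^-27 = 31.7 u.

m ≈ 31.7 u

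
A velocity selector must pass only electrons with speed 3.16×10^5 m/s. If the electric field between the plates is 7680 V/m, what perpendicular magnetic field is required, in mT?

B ≈ 24.3 mT

qE = qvB ⇒ B = E/v = (7680) / (3.16×10^5) = 0.0243 T.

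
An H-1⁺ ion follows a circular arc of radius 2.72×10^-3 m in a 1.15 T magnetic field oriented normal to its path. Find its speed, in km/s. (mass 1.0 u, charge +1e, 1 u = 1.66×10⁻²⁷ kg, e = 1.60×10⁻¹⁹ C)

From qvB = mv²/r, v = qBr/m.
v = (1×1.60×10^-19)(1.15)(2.72×10^-3) / (1.66×10^-27) = 3.01×10^5 m/s.

v ≈ 301 km/s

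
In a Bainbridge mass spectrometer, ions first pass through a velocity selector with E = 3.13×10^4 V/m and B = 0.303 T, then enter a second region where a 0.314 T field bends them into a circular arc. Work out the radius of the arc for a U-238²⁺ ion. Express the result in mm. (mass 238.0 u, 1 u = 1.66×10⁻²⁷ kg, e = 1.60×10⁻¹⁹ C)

r ≈ 406 mm

The selector passes v = E/B = 3.13×10^4/0.303 = 1.03×10^5 m/s.
In the deflection region, r = mv/(qB₂) = (3.95×10^-25)(1.03×10^5) / [(2×1.60×10^-19)(0.314)] = 0.406 m.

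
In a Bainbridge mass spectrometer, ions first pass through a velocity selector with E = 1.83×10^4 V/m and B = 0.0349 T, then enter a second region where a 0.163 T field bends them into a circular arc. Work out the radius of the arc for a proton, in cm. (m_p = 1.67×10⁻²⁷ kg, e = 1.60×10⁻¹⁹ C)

The selector passes v = E/B = 1.83×10^4/0.0349 = 5.24×10^5 m/s.
In the deflection region, r = mv/(qB₂) = (1.67×10^-27)(5.24×10^5) / [(1×1.60×10^-19)(0.163)] = 0.0336 m.

r ≈ 3.36 cm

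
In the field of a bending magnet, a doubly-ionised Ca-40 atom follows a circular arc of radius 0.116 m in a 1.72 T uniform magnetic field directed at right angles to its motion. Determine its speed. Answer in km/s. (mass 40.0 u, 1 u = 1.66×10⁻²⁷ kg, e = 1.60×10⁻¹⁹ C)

From qvB = mv²/r, v = qBr/m.
v = (2×1.60×10^-19)(1.72)(0.116) / (6.64×10^-26) = 9.62×10^5 m/s.

v ≈ 962 km/s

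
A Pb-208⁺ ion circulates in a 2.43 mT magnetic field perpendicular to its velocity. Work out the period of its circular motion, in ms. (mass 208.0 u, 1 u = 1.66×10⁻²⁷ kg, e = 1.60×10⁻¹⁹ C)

The cyclotron period is independent of speed: T = 2πm/(qB).
T = 2π(3.45×10^-25) / [(1×1.60×10^-19)(2.43×10^-3)] = 5.58×10^-3 s.

T ≈ 5.58 ms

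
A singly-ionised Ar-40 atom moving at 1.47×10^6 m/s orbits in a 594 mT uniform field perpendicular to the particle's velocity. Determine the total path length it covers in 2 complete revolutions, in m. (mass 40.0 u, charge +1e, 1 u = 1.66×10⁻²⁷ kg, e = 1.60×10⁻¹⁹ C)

r = mv/(qB) = 1.03 m, so one revolution covers 2πr = 6.45 m.
In 2 revolutions: L = 2·2πr = 12.9 m.

L ≈ 12.9 m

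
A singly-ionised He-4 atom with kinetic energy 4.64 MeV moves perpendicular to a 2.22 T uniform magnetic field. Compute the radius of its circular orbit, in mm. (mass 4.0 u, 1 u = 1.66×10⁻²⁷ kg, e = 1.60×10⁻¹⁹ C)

r ≈ 280 mm

Convert the energy: K = 4.64 MeV = 7.42×10^-13 J.
v = √(2K/m) = √(2·7.42×10^-13/6.64×10^-27) = 1.50×10^7 m/s.
r = mv/(qB) = (6.64×10^-27)(1.50×10^7) / [(1×1.60×10^-19)(2.22)] = 0.280 m.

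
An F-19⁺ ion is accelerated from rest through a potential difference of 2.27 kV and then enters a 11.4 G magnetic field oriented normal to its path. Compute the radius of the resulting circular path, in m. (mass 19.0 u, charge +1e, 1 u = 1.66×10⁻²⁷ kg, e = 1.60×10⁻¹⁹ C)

The kinetic energy gained is K = qV = (1×1.60×10^-19)(2270) = 3.63×10^-16 J.
v = √(2K/m) = 1.52×10^5 m/s.
r = mv/(qB) = (3.15×10^-26)(1.52×10^5) / [(1×1.60×10^-19)(1.14×10^-3)] = 26.2 m.

r ≈ 26.2 m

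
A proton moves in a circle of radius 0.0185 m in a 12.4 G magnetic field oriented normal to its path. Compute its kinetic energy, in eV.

K ≈ 0.0252 eV

v = qBr/m = (1×1.60×10^-19)(1.24×10^-3)(0.0185) / (1.67×10^-27) = 2200 m/s.
K = ½mv² = 0.5·(1.67×10^-27)·(2200)² = 4.03×10^-21 J = 0.0252 eV.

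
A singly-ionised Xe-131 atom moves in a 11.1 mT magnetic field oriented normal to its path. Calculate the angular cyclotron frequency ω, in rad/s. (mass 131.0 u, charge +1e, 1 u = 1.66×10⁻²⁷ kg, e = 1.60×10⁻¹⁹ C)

ω = qB/m = (1×1.60×10^-19)(0.0111) / (2.17×10^-25) = 8170 rad/s.

ω ≈ 8170 rad/s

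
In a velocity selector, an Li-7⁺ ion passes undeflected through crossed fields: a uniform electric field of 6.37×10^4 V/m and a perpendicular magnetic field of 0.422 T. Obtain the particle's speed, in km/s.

v ≈ 151 km/s

For zero net force, qE = qvB, so v = E/B.
v = (6.37×10^4) / (0.422) = 1.51×10^5 m/s.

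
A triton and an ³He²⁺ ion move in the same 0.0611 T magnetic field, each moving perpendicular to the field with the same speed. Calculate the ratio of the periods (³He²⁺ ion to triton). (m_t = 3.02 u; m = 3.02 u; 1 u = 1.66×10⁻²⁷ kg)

T = 2πm/(qB) is independent of speed, so T₂/T₁ = (m₂/q₂)/(m₁/q₁).
T_{³He²⁺ ion}/T_{triton} = (5.01×10^-27/2e) / (5.01×10^-27/1e) = 0.500.

ratio ≈ 0.500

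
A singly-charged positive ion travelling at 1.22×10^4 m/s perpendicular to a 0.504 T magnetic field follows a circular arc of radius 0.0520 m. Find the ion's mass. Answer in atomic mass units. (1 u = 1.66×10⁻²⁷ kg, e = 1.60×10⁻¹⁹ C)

m ≈ 207 u

qvB = mv²/r ⇒ m = qBr/v.
m = (1×1.60×10^-19)(0.504)(0.0520) / (1.22×10^4) = 3.44×10^-25 kg = 207 u.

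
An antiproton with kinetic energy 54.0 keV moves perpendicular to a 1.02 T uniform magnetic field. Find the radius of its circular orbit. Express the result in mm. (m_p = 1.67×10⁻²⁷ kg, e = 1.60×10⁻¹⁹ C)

Convert the energy: K = 54.0 keV = 8.64×10^-15 J.
v = √(2K/m) = √(2·8.64×10^-15/1.67×10^-27) = 3.22×10^6 m/s.
r = mv/(qB) = (1.67×10^-27)(3.22×10^6) / [(1×1.60×10^-19)(1.02)] = 0.0329 m.

r ≈ 32.9 mm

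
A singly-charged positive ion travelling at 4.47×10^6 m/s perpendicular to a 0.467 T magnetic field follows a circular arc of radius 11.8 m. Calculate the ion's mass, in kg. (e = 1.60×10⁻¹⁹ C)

m ≈ 1.97×10^-25 kg

qvB = mv²/r ⇒ m = qBr/v.
m = (1×1.60×10^-19)(0.467)(11.8) / (4.47×10^6) = 1.97×10^-25 kg.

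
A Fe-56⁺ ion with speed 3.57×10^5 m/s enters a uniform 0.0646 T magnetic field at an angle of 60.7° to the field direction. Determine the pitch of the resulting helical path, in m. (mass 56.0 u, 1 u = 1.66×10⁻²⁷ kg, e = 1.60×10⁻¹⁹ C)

The velocity component along B is v∥ = v cos60.7° = 1.75×10^5 m/s.
The cyclotron period T = 2πm/(qB) = 5.65×10^-5 s is set by m, q, B alone.
Pitch = v∥·T = (1.75×10^5)(5.65×10^-5) = 9.87 m.

pitch ≈ 9.87 m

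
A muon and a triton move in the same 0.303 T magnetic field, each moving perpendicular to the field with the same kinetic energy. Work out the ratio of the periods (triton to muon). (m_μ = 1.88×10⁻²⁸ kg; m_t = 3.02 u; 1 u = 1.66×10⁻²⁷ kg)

ratio ≈ 26.7

T = 2πm/(qB) is independent of speed, so T₂/T₁ = (m₂/q₂)/(m₁/q₁).
T_{triton}/T_{muon} = (5.01×10^-27/1e) / (1.88×10^-28/1e) = 26.7.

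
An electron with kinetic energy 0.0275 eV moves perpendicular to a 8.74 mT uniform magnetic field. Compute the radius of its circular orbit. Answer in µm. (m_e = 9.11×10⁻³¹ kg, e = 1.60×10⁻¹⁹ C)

r ≈ 64.0 µm

Convert the energy: K = 0.0275 eV = 4.40×10^-21 J.
v = √(2K/m) = √(2·4.40×10^-21/9.11×10^-31) = 9.83×10^4 m/s.
r = mv/(qB) = (9.11×10^-31)(9.83×10^4) / [(1×1.60×10^-19)(8.74×10^-3)] = 6.40×10^-5 m.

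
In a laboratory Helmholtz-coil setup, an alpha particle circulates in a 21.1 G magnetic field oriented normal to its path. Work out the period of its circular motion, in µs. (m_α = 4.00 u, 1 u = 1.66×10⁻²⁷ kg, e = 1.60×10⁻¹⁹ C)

T ≈ 61.8 µs

The cyclotron period is independent of speed: T = 2πm/(qB).
T = 2π(6.64×10^-27) / [(2×1.60×10^-19)(2.11×10^-3)] = 6.18×10^-5 s.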